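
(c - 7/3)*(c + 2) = c^2 - c/3 - 14/3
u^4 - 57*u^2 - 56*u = u*(u - 8)*(u + 1)*(u + 7)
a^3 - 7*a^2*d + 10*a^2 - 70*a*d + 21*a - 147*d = (a + 3)*(a + 7)*(a - 7*d)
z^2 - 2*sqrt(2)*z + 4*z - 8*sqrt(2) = (z + 4)*(z - 2*sqrt(2))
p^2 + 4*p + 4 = (p + 2)^2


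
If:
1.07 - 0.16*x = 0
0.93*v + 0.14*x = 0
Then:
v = -1.01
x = 6.69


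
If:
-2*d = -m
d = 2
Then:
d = 2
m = 4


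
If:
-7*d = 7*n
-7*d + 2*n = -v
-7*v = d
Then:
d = 0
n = 0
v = 0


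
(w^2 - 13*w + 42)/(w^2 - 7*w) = (w - 6)/w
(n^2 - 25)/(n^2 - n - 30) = (n - 5)/(n - 6)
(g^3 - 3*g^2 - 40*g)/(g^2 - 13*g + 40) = g*(g + 5)/(g - 5)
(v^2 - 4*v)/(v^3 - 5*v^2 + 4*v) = 1/(v - 1)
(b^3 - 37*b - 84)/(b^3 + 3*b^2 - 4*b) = (b^2 - 4*b - 21)/(b*(b - 1))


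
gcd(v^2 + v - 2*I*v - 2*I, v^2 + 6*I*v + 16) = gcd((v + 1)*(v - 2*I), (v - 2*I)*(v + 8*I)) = v - 2*I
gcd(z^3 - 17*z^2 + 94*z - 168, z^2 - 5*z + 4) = z - 4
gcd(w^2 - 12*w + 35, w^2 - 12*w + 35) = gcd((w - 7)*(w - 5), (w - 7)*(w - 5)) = w^2 - 12*w + 35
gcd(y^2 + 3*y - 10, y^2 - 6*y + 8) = y - 2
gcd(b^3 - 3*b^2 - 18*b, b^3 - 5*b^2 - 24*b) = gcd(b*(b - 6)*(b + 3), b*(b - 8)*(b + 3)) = b^2 + 3*b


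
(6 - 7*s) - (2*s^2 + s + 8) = -2*s^2 - 8*s - 2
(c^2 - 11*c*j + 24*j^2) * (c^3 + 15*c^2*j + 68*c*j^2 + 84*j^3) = c^5 + 4*c^4*j - 73*c^3*j^2 - 304*c^2*j^3 + 708*c*j^4 + 2016*j^5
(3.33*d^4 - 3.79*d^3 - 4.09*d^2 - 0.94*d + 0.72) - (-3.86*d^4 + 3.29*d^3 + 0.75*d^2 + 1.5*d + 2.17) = 7.19*d^4 - 7.08*d^3 - 4.84*d^2 - 2.44*d - 1.45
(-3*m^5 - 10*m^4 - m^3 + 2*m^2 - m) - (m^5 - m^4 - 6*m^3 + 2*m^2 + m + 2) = -4*m^5 - 9*m^4 + 5*m^3 - 2*m - 2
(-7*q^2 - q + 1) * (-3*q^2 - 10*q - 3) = 21*q^4 + 73*q^3 + 28*q^2 - 7*q - 3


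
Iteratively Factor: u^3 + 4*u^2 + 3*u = (u)*(u^2 + 4*u + 3) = u*(u + 3)*(u + 1)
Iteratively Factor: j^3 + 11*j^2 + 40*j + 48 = (j + 3)*(j^2 + 8*j + 16) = (j + 3)*(j + 4)*(j + 4)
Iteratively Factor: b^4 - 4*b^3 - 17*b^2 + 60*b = (b - 3)*(b^3 - b^2 - 20*b) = (b - 5)*(b - 3)*(b^2 + 4*b) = b*(b - 5)*(b - 3)*(b + 4)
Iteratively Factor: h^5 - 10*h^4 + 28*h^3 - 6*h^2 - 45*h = (h - 3)*(h^4 - 7*h^3 + 7*h^2 + 15*h) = (h - 5)*(h - 3)*(h^3 - 2*h^2 - 3*h) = (h - 5)*(h - 3)*(h + 1)*(h^2 - 3*h) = h*(h - 5)*(h - 3)*(h + 1)*(h - 3)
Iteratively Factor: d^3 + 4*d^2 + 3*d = (d + 3)*(d^2 + d) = (d + 1)*(d + 3)*(d)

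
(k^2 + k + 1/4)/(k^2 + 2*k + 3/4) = (2*k + 1)/(2*k + 3)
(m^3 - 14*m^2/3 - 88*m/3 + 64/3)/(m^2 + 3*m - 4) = (3*m^2 - 26*m + 16)/(3*(m - 1))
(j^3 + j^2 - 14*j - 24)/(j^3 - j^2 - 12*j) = (j + 2)/j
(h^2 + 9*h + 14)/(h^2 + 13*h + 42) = (h + 2)/(h + 6)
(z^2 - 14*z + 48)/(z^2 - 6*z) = (z - 8)/z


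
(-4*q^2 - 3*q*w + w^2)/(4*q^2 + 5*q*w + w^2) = (-4*q + w)/(4*q + w)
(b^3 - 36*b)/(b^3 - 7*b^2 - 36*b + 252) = b/(b - 7)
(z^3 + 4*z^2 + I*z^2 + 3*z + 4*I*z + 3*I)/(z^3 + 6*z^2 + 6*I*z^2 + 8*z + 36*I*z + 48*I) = (z^3 + z^2*(4 + I) + z*(3 + 4*I) + 3*I)/(z^3 + z^2*(6 + 6*I) + z*(8 + 36*I) + 48*I)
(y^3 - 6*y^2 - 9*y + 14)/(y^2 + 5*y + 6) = (y^2 - 8*y + 7)/(y + 3)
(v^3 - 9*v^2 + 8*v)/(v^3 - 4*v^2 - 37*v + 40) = v/(v + 5)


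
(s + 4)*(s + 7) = s^2 + 11*s + 28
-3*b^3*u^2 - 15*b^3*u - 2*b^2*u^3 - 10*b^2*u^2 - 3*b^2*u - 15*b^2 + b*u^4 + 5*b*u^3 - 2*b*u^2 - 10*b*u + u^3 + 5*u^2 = (-3*b + u)*(b + u)*(u + 5)*(b*u + 1)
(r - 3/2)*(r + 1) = r^2 - r/2 - 3/2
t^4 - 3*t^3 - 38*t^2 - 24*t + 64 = (t - 8)*(t - 1)*(t + 2)*(t + 4)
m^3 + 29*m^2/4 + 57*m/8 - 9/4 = (m - 1/4)*(m + 3/2)*(m + 6)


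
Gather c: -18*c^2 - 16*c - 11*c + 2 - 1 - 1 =-18*c^2 - 27*c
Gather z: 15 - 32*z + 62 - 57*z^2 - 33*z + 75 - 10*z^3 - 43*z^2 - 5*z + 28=-10*z^3 - 100*z^2 - 70*z + 180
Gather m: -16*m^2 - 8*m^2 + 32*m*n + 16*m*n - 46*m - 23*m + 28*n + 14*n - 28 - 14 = -24*m^2 + m*(48*n - 69) + 42*n - 42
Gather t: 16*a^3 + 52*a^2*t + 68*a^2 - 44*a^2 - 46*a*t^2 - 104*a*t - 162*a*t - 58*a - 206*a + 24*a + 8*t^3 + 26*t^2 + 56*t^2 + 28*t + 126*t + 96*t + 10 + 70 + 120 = 16*a^3 + 24*a^2 - 240*a + 8*t^3 + t^2*(82 - 46*a) + t*(52*a^2 - 266*a + 250) + 200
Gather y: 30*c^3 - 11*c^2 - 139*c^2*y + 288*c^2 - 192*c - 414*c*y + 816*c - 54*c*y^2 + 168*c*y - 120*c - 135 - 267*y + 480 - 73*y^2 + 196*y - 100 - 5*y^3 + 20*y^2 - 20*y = 30*c^3 + 277*c^2 + 504*c - 5*y^3 + y^2*(-54*c - 53) + y*(-139*c^2 - 246*c - 91) + 245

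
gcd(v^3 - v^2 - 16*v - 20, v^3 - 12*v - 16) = v^2 + 4*v + 4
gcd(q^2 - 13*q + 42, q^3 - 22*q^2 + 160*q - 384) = q - 6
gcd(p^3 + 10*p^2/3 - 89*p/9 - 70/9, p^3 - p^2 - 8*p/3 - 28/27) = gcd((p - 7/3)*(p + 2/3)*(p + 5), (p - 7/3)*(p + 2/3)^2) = p^2 - 5*p/3 - 14/9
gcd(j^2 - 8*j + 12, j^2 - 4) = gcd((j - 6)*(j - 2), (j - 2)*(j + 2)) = j - 2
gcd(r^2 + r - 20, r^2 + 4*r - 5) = r + 5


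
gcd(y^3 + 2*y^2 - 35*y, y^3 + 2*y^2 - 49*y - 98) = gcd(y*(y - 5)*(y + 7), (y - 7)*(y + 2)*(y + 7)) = y + 7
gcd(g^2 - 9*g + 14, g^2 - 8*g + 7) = g - 7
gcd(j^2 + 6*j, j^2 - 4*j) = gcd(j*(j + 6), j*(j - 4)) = j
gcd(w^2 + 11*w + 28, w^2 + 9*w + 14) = w + 7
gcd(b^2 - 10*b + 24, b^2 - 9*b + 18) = b - 6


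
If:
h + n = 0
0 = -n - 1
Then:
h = 1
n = -1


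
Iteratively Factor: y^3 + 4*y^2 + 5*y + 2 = (y + 2)*(y^2 + 2*y + 1) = (y + 1)*(y + 2)*(y + 1)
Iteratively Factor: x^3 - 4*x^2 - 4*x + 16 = (x - 4)*(x^2 - 4) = (x - 4)*(x - 2)*(x + 2)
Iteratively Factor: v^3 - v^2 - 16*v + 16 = (v + 4)*(v^2 - 5*v + 4) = (v - 1)*(v + 4)*(v - 4)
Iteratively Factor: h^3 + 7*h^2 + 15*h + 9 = (h + 1)*(h^2 + 6*h + 9) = (h + 1)*(h + 3)*(h + 3)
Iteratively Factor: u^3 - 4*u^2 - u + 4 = (u + 1)*(u^2 - 5*u + 4) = (u - 1)*(u + 1)*(u - 4)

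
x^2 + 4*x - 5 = (x - 1)*(x + 5)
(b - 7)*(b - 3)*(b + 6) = b^3 - 4*b^2 - 39*b + 126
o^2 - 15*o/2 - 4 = (o - 8)*(o + 1/2)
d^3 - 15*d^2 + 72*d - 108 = (d - 6)^2*(d - 3)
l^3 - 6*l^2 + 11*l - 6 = (l - 3)*(l - 2)*(l - 1)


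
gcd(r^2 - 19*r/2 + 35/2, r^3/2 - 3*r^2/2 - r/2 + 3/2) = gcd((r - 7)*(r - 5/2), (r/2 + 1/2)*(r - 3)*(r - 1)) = 1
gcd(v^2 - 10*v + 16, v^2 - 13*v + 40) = v - 8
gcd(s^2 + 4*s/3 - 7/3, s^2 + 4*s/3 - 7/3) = s^2 + 4*s/3 - 7/3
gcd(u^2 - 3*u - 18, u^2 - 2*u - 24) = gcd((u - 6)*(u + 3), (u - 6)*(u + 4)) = u - 6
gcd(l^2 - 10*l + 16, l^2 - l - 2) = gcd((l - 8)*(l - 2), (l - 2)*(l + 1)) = l - 2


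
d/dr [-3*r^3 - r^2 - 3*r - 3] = -9*r^2 - 2*r - 3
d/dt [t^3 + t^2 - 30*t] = 3*t^2 + 2*t - 30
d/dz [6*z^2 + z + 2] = 12*z + 1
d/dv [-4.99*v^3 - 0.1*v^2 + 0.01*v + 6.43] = -14.97*v^2 - 0.2*v + 0.01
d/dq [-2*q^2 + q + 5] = 1 - 4*q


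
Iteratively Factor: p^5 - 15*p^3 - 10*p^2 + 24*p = (p)*(p^4 - 15*p^2 - 10*p + 24) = p*(p + 2)*(p^3 - 2*p^2 - 11*p + 12) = p*(p - 4)*(p + 2)*(p^2 + 2*p - 3) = p*(p - 4)*(p + 2)*(p + 3)*(p - 1)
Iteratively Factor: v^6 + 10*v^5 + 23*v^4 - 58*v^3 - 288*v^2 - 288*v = (v + 2)*(v^5 + 8*v^4 + 7*v^3 - 72*v^2 - 144*v) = (v - 3)*(v + 2)*(v^4 + 11*v^3 + 40*v^2 + 48*v) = (v - 3)*(v + 2)*(v + 3)*(v^3 + 8*v^2 + 16*v) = (v - 3)*(v + 2)*(v + 3)*(v + 4)*(v^2 + 4*v) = v*(v - 3)*(v + 2)*(v + 3)*(v + 4)*(v + 4)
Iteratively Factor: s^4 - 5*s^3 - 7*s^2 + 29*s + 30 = (s + 2)*(s^3 - 7*s^2 + 7*s + 15) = (s + 1)*(s + 2)*(s^2 - 8*s + 15) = (s - 5)*(s + 1)*(s + 2)*(s - 3)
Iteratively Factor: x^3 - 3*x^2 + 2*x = (x)*(x^2 - 3*x + 2) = x*(x - 1)*(x - 2)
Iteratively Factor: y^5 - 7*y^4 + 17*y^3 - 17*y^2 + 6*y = (y)*(y^4 - 7*y^3 + 17*y^2 - 17*y + 6) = y*(y - 3)*(y^3 - 4*y^2 + 5*y - 2) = y*(y - 3)*(y - 2)*(y^2 - 2*y + 1) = y*(y - 3)*(y - 2)*(y - 1)*(y - 1)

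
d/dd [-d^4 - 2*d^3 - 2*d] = -4*d^3 - 6*d^2 - 2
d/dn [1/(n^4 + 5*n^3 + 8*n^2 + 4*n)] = (-4*n^3 - 15*n^2 - 16*n - 4)/(n^2*(n^3 + 5*n^2 + 8*n + 4)^2)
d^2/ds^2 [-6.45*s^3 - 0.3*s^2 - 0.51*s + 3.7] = -38.7*s - 0.6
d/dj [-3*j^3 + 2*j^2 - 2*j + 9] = -9*j^2 + 4*j - 2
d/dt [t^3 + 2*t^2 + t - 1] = 3*t^2 + 4*t + 1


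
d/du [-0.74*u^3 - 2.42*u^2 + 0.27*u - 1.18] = -2.22*u^2 - 4.84*u + 0.27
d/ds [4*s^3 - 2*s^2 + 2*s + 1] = 12*s^2 - 4*s + 2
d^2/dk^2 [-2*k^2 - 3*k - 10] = -4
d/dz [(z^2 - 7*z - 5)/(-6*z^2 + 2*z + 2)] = (-10*z^2 - 14*z - 1)/(9*z^4 - 6*z^3 - 5*z^2 + 2*z + 1)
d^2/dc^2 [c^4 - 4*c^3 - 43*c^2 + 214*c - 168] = 12*c^2 - 24*c - 86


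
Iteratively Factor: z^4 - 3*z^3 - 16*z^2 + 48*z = (z)*(z^3 - 3*z^2 - 16*z + 48) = z*(z - 3)*(z^2 - 16) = z*(z - 3)*(z + 4)*(z - 4)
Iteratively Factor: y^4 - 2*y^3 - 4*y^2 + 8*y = (y)*(y^3 - 2*y^2 - 4*y + 8) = y*(y - 2)*(y^2 - 4) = y*(y - 2)*(y + 2)*(y - 2)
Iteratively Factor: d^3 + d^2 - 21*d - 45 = (d + 3)*(d^2 - 2*d - 15) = (d + 3)^2*(d - 5)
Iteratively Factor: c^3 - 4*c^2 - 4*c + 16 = (c + 2)*(c^2 - 6*c + 8) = (c - 2)*(c + 2)*(c - 4)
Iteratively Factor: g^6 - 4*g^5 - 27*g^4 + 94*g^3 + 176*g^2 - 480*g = (g - 2)*(g^5 - 2*g^4 - 31*g^3 + 32*g^2 + 240*g) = (g - 5)*(g - 2)*(g^4 + 3*g^3 - 16*g^2 - 48*g) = (g - 5)*(g - 4)*(g - 2)*(g^3 + 7*g^2 + 12*g) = (g - 5)*(g - 4)*(g - 2)*(g + 4)*(g^2 + 3*g) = g*(g - 5)*(g - 4)*(g - 2)*(g + 4)*(g + 3)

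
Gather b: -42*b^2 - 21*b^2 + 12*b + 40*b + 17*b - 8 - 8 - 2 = -63*b^2 + 69*b - 18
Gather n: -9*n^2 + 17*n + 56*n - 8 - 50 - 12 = -9*n^2 + 73*n - 70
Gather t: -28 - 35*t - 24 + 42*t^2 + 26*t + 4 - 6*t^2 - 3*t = 36*t^2 - 12*t - 48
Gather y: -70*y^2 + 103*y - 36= -70*y^2 + 103*y - 36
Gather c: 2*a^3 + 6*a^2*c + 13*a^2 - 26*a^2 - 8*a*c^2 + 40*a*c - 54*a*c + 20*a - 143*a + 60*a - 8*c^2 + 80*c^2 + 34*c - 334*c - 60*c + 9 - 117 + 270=2*a^3 - 13*a^2 - 63*a + c^2*(72 - 8*a) + c*(6*a^2 - 14*a - 360) + 162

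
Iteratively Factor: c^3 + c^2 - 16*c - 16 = (c + 4)*(c^2 - 3*c - 4) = (c - 4)*(c + 4)*(c + 1)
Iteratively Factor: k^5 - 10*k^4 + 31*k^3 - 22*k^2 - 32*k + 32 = (k - 2)*(k^4 - 8*k^3 + 15*k^2 + 8*k - 16) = (k - 4)*(k - 2)*(k^3 - 4*k^2 - k + 4) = (k - 4)^2*(k - 2)*(k^2 - 1) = (k - 4)^2*(k - 2)*(k - 1)*(k + 1)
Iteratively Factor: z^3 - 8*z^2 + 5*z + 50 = (z + 2)*(z^2 - 10*z + 25) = (z - 5)*(z + 2)*(z - 5)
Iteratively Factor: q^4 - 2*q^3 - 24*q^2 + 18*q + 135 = (q + 3)*(q^3 - 5*q^2 - 9*q + 45) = (q + 3)^2*(q^2 - 8*q + 15) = (q - 3)*(q + 3)^2*(q - 5)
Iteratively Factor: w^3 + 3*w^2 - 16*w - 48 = (w + 4)*(w^2 - w - 12) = (w + 3)*(w + 4)*(w - 4)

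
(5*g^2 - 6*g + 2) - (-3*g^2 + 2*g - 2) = 8*g^2 - 8*g + 4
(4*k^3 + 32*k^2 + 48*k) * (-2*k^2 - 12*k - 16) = -8*k^5 - 112*k^4 - 544*k^3 - 1088*k^2 - 768*k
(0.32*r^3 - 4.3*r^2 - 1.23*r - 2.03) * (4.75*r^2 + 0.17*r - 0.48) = 1.52*r^5 - 20.3706*r^4 - 6.7271*r^3 - 7.7876*r^2 + 0.2453*r + 0.9744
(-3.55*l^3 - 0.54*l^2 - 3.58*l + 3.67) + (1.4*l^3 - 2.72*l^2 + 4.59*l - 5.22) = -2.15*l^3 - 3.26*l^2 + 1.01*l - 1.55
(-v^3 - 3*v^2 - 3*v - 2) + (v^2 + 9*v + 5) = -v^3 - 2*v^2 + 6*v + 3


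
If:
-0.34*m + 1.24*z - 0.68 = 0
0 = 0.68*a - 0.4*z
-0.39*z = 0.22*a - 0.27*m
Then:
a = 0.68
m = 2.23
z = 1.16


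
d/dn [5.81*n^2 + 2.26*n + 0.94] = 11.62*n + 2.26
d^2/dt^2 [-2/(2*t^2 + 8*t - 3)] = 8*(2*t^2 + 8*t - 8*(t + 2)^2 - 3)/(2*t^2 + 8*t - 3)^3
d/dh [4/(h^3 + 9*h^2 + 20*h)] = 4*(-3*h^2 - 18*h - 20)/(h^2*(h^2 + 9*h + 20)^2)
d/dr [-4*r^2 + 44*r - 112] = 44 - 8*r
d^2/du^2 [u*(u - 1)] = 2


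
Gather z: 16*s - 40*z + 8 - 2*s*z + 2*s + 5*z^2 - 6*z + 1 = 18*s + 5*z^2 + z*(-2*s - 46) + 9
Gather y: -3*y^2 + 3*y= -3*y^2 + 3*y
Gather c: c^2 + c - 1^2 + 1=c^2 + c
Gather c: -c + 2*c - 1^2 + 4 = c + 3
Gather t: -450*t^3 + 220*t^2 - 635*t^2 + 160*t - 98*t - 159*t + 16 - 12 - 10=-450*t^3 - 415*t^2 - 97*t - 6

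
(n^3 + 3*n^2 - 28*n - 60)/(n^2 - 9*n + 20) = (n^2 + 8*n + 12)/(n - 4)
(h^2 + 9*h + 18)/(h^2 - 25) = (h^2 + 9*h + 18)/(h^2 - 25)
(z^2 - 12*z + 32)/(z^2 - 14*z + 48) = (z - 4)/(z - 6)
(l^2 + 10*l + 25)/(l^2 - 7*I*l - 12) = (l^2 + 10*l + 25)/(l^2 - 7*I*l - 12)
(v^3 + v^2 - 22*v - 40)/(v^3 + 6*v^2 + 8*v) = (v - 5)/v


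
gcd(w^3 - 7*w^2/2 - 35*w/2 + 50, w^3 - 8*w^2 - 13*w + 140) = w^2 - w - 20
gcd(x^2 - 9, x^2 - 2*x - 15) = x + 3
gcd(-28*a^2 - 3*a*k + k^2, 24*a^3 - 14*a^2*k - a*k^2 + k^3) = 4*a + k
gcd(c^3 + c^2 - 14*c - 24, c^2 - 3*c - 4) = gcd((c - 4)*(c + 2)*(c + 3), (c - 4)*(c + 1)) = c - 4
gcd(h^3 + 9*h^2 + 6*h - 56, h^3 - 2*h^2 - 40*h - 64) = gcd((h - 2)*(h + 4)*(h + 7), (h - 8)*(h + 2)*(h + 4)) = h + 4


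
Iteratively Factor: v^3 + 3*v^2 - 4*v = (v - 1)*(v^2 + 4*v) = (v - 1)*(v + 4)*(v)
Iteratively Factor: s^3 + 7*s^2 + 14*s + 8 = (s + 4)*(s^2 + 3*s + 2) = (s + 2)*(s + 4)*(s + 1)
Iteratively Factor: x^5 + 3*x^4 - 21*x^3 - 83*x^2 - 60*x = (x + 1)*(x^4 + 2*x^3 - 23*x^2 - 60*x) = x*(x + 1)*(x^3 + 2*x^2 - 23*x - 60) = x*(x + 1)*(x + 3)*(x^2 - x - 20) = x*(x + 1)*(x + 3)*(x + 4)*(x - 5)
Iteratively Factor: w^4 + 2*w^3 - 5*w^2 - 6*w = (w + 3)*(w^3 - w^2 - 2*w) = (w - 2)*(w + 3)*(w^2 + w) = (w - 2)*(w + 1)*(w + 3)*(w)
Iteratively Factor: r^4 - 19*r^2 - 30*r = (r + 3)*(r^3 - 3*r^2 - 10*r) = r*(r + 3)*(r^2 - 3*r - 10) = r*(r + 2)*(r + 3)*(r - 5)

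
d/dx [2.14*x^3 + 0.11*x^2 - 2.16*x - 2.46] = 6.42*x^2 + 0.22*x - 2.16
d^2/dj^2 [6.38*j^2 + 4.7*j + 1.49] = 12.7600000000000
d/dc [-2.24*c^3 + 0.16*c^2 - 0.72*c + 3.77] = -6.72*c^2 + 0.32*c - 0.72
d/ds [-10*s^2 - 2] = -20*s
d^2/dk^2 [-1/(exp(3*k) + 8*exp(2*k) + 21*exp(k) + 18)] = (-9*exp(3*k) - 34*exp(2*k) - 13*exp(k) + 42)*exp(k)/(exp(7*k) + 18*exp(6*k) + 138*exp(5*k) + 584*exp(4*k) + 1473*exp(3*k) + 2214*exp(2*k) + 1836*exp(k) + 648)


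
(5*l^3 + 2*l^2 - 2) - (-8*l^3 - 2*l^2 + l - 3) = 13*l^3 + 4*l^2 - l + 1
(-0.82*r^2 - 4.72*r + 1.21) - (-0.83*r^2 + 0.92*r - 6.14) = 0.01*r^2 - 5.64*r + 7.35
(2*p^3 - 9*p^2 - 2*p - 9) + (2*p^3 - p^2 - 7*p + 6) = 4*p^3 - 10*p^2 - 9*p - 3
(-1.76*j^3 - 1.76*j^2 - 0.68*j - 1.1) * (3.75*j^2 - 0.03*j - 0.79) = -6.6*j^5 - 6.5472*j^4 - 1.1068*j^3 - 2.7142*j^2 + 0.5702*j + 0.869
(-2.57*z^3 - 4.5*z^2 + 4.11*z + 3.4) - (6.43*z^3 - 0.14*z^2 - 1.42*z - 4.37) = -9.0*z^3 - 4.36*z^2 + 5.53*z + 7.77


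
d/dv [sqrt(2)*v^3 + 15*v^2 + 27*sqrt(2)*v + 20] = 3*sqrt(2)*v^2 + 30*v + 27*sqrt(2)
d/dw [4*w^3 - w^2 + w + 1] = 12*w^2 - 2*w + 1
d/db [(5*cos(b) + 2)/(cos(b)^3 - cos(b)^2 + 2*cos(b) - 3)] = 16*(10*cos(b)^3 + cos(b)^2 - 4*cos(b) + 19)*sin(b)/(4*sin(b)^2 + 11*cos(b) + cos(3*b) - 16)^2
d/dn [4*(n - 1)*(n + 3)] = 8*n + 8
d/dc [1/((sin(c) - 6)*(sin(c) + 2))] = 2*(2 - sin(c))*cos(c)/((sin(c) - 6)^2*(sin(c) + 2)^2)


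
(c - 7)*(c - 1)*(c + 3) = c^3 - 5*c^2 - 17*c + 21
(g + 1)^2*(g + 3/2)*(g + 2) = g^4 + 11*g^3/2 + 11*g^2 + 19*g/2 + 3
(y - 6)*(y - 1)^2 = y^3 - 8*y^2 + 13*y - 6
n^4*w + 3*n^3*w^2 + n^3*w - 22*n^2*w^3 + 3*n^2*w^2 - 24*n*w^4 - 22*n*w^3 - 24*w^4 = (n - 4*w)*(n + w)*(n + 6*w)*(n*w + w)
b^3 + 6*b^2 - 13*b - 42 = (b - 3)*(b + 2)*(b + 7)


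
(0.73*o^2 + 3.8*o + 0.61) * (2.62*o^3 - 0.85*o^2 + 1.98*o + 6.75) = 1.9126*o^5 + 9.3355*o^4 - 0.1864*o^3 + 11.933*o^2 + 26.8578*o + 4.1175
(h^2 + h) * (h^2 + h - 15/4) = h^4 + 2*h^3 - 11*h^2/4 - 15*h/4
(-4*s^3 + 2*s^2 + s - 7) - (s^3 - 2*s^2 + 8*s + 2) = -5*s^3 + 4*s^2 - 7*s - 9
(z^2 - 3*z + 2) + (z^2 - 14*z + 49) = 2*z^2 - 17*z + 51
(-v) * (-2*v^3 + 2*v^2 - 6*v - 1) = 2*v^4 - 2*v^3 + 6*v^2 + v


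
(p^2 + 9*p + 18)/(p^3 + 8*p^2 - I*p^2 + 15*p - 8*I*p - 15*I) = (p + 6)/(p^2 + p*(5 - I) - 5*I)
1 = 1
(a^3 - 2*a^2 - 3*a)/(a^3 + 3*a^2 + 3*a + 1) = a*(a - 3)/(a^2 + 2*a + 1)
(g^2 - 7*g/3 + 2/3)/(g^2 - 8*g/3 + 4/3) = (3*g - 1)/(3*g - 2)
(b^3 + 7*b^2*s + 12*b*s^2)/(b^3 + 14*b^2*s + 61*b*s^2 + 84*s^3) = b/(b + 7*s)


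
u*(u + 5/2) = u^2 + 5*u/2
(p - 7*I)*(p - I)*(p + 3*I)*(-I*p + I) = -I*p^4 - 5*p^3 + I*p^3 + 5*p^2 - 17*I*p^2 - 21*p + 17*I*p + 21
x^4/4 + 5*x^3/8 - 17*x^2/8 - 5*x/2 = x*(x/4 + 1)*(x - 5/2)*(x + 1)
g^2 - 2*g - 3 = (g - 3)*(g + 1)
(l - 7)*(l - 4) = l^2 - 11*l + 28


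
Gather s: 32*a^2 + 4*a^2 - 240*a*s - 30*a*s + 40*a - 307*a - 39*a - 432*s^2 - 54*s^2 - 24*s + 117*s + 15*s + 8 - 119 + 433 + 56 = 36*a^2 - 306*a - 486*s^2 + s*(108 - 270*a) + 378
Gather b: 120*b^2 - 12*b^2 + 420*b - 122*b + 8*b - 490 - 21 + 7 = 108*b^2 + 306*b - 504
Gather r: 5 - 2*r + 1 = 6 - 2*r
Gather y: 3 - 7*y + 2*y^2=2*y^2 - 7*y + 3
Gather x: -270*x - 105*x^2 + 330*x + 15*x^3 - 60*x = 15*x^3 - 105*x^2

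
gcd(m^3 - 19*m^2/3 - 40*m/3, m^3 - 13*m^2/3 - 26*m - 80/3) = m^2 - 19*m/3 - 40/3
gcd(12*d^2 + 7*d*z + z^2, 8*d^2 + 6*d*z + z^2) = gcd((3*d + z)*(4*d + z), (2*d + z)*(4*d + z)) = 4*d + z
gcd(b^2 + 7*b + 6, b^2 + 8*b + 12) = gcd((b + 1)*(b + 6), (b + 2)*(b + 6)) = b + 6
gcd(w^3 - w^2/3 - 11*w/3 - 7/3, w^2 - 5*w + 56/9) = w - 7/3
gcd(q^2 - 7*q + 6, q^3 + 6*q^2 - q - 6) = q - 1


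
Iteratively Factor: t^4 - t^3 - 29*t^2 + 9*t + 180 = (t + 3)*(t^3 - 4*t^2 - 17*t + 60) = (t + 3)*(t + 4)*(t^2 - 8*t + 15) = (t - 3)*(t + 3)*(t + 4)*(t - 5)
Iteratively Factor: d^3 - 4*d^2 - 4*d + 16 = (d - 4)*(d^2 - 4) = (d - 4)*(d - 2)*(d + 2)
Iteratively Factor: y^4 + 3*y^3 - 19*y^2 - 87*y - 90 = (y - 5)*(y^3 + 8*y^2 + 21*y + 18) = (y - 5)*(y + 3)*(y^2 + 5*y + 6) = (y - 5)*(y + 2)*(y + 3)*(y + 3)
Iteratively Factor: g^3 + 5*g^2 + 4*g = (g + 1)*(g^2 + 4*g) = (g + 1)*(g + 4)*(g)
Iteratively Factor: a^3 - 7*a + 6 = (a - 2)*(a^2 + 2*a - 3) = (a - 2)*(a - 1)*(a + 3)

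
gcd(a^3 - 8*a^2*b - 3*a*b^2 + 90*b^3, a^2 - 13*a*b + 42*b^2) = a - 6*b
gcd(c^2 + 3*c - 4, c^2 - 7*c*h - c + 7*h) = c - 1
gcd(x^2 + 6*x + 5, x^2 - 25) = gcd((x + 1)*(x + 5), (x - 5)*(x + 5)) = x + 5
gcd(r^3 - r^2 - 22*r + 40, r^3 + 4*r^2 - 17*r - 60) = r^2 + r - 20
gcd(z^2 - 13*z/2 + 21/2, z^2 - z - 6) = z - 3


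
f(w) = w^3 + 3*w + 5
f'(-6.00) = 111.00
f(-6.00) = -229.00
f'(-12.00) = 435.00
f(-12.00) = -1759.00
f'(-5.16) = 82.88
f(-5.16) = -147.87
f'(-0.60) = 4.08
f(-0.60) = 2.98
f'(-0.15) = 3.07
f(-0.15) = 4.55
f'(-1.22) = 7.47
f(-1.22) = -0.48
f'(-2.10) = 16.23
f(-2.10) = -10.56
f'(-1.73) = 11.98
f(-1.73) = -5.37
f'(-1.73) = 11.98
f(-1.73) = -5.37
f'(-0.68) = 4.39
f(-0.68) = 2.65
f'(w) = 3*w^2 + 3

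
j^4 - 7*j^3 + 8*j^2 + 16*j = j*(j - 4)^2*(j + 1)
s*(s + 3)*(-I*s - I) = -I*s^3 - 4*I*s^2 - 3*I*s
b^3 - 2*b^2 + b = b*(b - 1)^2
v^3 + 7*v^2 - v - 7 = (v - 1)*(v + 1)*(v + 7)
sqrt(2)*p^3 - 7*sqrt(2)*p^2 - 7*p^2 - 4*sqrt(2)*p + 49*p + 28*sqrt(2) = (p - 7)*(p - 4*sqrt(2))*(sqrt(2)*p + 1)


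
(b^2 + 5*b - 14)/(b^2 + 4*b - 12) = (b + 7)/(b + 6)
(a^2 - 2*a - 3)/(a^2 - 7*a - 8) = (a - 3)/(a - 8)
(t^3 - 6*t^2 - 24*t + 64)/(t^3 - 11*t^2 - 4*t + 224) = (t - 2)/(t - 7)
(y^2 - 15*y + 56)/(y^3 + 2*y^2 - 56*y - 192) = (y - 7)/(y^2 + 10*y + 24)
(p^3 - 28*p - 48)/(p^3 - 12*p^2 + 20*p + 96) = (p + 4)/(p - 8)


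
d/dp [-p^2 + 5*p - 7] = 5 - 2*p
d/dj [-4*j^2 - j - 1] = -8*j - 1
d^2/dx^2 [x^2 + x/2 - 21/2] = 2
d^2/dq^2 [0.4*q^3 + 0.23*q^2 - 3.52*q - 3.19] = 2.4*q + 0.46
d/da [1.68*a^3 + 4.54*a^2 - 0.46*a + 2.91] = 5.04*a^2 + 9.08*a - 0.46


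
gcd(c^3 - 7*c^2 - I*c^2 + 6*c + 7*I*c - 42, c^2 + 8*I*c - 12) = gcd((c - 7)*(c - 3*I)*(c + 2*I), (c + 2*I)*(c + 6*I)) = c + 2*I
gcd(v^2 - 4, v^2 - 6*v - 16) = v + 2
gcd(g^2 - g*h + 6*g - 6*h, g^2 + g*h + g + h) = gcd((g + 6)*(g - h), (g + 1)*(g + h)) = 1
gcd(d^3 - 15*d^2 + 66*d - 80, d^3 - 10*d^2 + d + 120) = d^2 - 13*d + 40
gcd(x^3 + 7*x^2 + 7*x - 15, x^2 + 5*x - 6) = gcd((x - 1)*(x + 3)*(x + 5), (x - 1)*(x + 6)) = x - 1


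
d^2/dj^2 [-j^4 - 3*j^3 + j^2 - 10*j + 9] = -12*j^2 - 18*j + 2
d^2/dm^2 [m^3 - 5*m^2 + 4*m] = 6*m - 10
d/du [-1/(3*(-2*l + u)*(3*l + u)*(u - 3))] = (-(2*l - u)*(3*l + u) - (2*l - u)*(u - 3) + (3*l + u)*(u - 3))/(3*(2*l - u)^2*(3*l + u)^2*(u - 3)^2)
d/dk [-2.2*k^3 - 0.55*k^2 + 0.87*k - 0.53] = -6.6*k^2 - 1.1*k + 0.87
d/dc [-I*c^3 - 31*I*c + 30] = I*(-3*c^2 - 31)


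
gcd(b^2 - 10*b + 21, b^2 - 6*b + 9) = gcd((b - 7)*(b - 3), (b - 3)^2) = b - 3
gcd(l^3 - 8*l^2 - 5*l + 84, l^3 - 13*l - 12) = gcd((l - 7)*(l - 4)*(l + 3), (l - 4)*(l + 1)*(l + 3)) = l^2 - l - 12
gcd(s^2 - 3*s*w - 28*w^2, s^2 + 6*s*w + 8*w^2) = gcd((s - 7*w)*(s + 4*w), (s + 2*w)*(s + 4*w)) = s + 4*w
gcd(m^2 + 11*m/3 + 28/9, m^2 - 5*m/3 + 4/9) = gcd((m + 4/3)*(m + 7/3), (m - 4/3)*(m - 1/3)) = 1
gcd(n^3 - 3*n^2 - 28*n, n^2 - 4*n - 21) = n - 7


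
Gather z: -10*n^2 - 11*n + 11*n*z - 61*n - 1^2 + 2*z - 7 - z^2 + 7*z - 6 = -10*n^2 - 72*n - z^2 + z*(11*n + 9) - 14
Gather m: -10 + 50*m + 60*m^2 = 60*m^2 + 50*m - 10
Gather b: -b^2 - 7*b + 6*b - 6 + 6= -b^2 - b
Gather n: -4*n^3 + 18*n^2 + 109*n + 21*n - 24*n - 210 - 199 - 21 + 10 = -4*n^3 + 18*n^2 + 106*n - 420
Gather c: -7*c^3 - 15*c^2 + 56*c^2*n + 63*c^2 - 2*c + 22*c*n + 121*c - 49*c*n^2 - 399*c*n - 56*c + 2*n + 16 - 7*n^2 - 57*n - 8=-7*c^3 + c^2*(56*n + 48) + c*(-49*n^2 - 377*n + 63) - 7*n^2 - 55*n + 8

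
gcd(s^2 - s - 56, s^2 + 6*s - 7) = s + 7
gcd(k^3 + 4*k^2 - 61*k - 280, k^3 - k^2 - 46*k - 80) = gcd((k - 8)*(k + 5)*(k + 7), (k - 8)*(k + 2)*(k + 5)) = k^2 - 3*k - 40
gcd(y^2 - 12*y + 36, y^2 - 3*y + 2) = 1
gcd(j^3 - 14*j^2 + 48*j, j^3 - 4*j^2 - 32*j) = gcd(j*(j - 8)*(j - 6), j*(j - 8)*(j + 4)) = j^2 - 8*j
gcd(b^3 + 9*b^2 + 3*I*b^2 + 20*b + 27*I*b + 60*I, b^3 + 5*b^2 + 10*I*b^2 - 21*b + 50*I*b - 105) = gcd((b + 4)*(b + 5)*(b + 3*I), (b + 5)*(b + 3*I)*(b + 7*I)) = b^2 + b*(5 + 3*I) + 15*I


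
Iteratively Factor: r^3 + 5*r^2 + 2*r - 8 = (r + 4)*(r^2 + r - 2) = (r + 2)*(r + 4)*(r - 1)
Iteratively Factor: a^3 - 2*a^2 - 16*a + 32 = (a - 2)*(a^2 - 16) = (a - 4)*(a - 2)*(a + 4)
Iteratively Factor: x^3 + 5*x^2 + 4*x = (x)*(x^2 + 5*x + 4) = x*(x + 1)*(x + 4)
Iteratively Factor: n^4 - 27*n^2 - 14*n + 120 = (n - 2)*(n^3 + 2*n^2 - 23*n - 60) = (n - 2)*(n + 4)*(n^2 - 2*n - 15) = (n - 2)*(n + 3)*(n + 4)*(n - 5)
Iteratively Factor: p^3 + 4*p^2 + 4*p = (p + 2)*(p^2 + 2*p) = (p + 2)^2*(p)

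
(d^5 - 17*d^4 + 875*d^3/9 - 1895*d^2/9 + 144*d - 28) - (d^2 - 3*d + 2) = d^5 - 17*d^4 + 875*d^3/9 - 1904*d^2/9 + 147*d - 30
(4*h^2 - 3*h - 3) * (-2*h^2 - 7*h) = -8*h^4 - 22*h^3 + 27*h^2 + 21*h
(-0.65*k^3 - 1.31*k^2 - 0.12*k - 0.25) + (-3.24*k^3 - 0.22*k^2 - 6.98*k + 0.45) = -3.89*k^3 - 1.53*k^2 - 7.1*k + 0.2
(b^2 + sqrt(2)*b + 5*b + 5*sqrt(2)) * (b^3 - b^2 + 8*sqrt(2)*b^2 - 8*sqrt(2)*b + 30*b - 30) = b^5 + 4*b^4 + 9*sqrt(2)*b^4 + 41*b^3 + 36*sqrt(2)*b^3 - 15*sqrt(2)*b^2 + 184*b^2 - 230*b + 120*sqrt(2)*b - 150*sqrt(2)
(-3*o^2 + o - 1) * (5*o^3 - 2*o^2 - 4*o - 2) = -15*o^5 + 11*o^4 + 5*o^3 + 4*o^2 + 2*o + 2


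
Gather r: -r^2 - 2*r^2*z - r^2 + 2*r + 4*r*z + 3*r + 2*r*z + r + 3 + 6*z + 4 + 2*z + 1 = r^2*(-2*z - 2) + r*(6*z + 6) + 8*z + 8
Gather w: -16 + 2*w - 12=2*w - 28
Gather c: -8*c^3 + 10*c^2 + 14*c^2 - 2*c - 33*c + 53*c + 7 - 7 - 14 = -8*c^3 + 24*c^2 + 18*c - 14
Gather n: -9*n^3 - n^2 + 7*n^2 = -9*n^3 + 6*n^2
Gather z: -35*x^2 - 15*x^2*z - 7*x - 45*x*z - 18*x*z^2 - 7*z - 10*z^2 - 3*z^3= -35*x^2 - 7*x - 3*z^3 + z^2*(-18*x - 10) + z*(-15*x^2 - 45*x - 7)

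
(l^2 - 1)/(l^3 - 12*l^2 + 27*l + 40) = (l - 1)/(l^2 - 13*l + 40)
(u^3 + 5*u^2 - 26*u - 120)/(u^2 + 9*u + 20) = (u^2 + u - 30)/(u + 5)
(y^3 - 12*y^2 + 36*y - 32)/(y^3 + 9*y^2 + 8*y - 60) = (y^2 - 10*y + 16)/(y^2 + 11*y + 30)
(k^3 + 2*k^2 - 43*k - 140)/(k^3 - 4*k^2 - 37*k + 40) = (k^2 - 3*k - 28)/(k^2 - 9*k + 8)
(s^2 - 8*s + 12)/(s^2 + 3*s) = (s^2 - 8*s + 12)/(s*(s + 3))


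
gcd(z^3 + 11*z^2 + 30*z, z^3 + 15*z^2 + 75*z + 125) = z + 5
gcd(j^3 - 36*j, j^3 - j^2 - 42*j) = j^2 + 6*j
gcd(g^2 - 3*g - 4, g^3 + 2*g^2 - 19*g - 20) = g^2 - 3*g - 4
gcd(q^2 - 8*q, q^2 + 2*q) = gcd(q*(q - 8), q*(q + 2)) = q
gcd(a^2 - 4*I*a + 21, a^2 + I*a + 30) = 1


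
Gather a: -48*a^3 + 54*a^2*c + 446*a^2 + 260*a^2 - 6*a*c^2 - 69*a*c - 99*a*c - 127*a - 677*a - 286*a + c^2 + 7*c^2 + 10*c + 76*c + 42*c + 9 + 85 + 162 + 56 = -48*a^3 + a^2*(54*c + 706) + a*(-6*c^2 - 168*c - 1090) + 8*c^2 + 128*c + 312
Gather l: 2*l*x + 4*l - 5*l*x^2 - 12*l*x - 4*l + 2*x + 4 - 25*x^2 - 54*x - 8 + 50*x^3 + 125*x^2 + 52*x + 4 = l*(-5*x^2 - 10*x) + 50*x^3 + 100*x^2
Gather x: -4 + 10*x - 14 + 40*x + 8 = 50*x - 10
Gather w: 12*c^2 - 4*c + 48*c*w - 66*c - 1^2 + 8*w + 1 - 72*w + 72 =12*c^2 - 70*c + w*(48*c - 64) + 72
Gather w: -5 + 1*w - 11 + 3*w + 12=4*w - 4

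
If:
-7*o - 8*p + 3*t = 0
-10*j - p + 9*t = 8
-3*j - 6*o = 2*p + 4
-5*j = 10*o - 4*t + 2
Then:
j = -276/191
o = 41/191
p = -91/191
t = -147/191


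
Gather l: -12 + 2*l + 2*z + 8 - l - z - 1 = l + z - 5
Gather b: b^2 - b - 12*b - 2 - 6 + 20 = b^2 - 13*b + 12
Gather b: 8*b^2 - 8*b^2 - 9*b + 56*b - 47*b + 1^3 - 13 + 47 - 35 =0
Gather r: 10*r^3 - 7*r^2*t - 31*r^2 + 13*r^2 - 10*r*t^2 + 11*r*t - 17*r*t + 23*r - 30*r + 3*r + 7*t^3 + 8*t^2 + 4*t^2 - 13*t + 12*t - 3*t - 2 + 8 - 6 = 10*r^3 + r^2*(-7*t - 18) + r*(-10*t^2 - 6*t - 4) + 7*t^3 + 12*t^2 - 4*t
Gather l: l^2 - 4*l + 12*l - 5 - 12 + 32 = l^2 + 8*l + 15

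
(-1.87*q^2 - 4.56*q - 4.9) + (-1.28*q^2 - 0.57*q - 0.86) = -3.15*q^2 - 5.13*q - 5.76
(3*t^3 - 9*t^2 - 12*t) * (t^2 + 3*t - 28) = 3*t^5 - 123*t^3 + 216*t^2 + 336*t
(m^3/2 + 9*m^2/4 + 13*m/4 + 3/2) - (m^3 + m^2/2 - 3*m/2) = -m^3/2 + 7*m^2/4 + 19*m/4 + 3/2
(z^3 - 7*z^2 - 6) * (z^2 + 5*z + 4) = z^5 - 2*z^4 - 31*z^3 - 34*z^2 - 30*z - 24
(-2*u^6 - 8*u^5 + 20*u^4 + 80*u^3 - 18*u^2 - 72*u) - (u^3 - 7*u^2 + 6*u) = -2*u^6 - 8*u^5 + 20*u^4 + 79*u^3 - 11*u^2 - 78*u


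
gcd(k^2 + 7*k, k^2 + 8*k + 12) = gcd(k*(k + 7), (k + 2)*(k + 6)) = 1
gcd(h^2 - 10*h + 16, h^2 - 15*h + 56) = h - 8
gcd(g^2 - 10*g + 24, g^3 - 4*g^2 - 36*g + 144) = g^2 - 10*g + 24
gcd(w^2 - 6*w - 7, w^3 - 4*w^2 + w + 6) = w + 1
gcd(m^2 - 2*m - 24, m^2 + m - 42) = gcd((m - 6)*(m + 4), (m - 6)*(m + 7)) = m - 6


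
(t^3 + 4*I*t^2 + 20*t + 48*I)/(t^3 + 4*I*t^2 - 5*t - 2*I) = (t^2 + 2*I*t + 24)/(t^2 + 2*I*t - 1)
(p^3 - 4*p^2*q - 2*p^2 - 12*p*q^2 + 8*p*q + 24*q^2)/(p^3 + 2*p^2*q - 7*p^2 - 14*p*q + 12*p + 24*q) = (p^2 - 6*p*q - 2*p + 12*q)/(p^2 - 7*p + 12)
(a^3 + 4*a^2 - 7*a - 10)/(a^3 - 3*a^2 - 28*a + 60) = (a + 1)/(a - 6)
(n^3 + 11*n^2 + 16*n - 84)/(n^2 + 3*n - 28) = (n^2 + 4*n - 12)/(n - 4)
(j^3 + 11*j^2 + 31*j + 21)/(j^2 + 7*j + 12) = (j^2 + 8*j + 7)/(j + 4)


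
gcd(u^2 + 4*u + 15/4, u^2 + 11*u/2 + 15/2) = u + 5/2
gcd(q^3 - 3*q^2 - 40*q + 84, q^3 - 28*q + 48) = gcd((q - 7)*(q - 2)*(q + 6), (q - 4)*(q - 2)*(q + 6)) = q^2 + 4*q - 12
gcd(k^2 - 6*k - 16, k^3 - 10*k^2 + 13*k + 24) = k - 8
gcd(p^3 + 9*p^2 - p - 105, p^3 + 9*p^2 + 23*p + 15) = p + 5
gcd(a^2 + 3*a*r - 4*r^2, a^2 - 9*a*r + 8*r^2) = -a + r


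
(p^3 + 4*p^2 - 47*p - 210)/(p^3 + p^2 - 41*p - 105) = (p + 6)/(p + 3)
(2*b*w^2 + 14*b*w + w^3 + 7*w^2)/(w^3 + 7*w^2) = (2*b + w)/w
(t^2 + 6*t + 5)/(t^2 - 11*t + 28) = (t^2 + 6*t + 5)/(t^2 - 11*t + 28)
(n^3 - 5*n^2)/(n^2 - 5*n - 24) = n^2*(5 - n)/(-n^2 + 5*n + 24)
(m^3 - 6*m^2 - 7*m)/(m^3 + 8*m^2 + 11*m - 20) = m*(m^2 - 6*m - 7)/(m^3 + 8*m^2 + 11*m - 20)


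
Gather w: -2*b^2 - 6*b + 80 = -2*b^2 - 6*b + 80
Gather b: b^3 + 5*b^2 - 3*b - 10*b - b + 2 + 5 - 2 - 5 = b^3 + 5*b^2 - 14*b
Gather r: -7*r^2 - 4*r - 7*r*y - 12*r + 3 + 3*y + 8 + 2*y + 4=-7*r^2 + r*(-7*y - 16) + 5*y + 15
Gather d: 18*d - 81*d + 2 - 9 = -63*d - 7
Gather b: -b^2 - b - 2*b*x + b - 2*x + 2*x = -b^2 - 2*b*x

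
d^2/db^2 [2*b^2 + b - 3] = 4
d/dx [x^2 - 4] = 2*x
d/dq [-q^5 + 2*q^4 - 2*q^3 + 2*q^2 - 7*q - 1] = -5*q^4 + 8*q^3 - 6*q^2 + 4*q - 7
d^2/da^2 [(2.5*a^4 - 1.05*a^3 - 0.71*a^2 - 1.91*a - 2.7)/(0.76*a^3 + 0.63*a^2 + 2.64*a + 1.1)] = (-7.105427357601e-15*a^8 - 7.105427357601e-15*a^7 - 7.862212*a^6 + 18.429024*a^5 + 109.818576*a^4 + 99.114854*a^3 + 1.18463999999999*a^2 - 13.08186*a - 24.51856)/(0.438976*a^9 + 1.091664*a^8 + 5.479524*a^7 + 9.740319*a^6 + 22.194216*a^5 + 27.724554*a^4 + 32.135664*a^3 + 25.28658*a^2 + 9.5832*a + 1.331)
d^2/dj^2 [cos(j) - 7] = -cos(j)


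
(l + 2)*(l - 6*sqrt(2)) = l^2 - 6*sqrt(2)*l + 2*l - 12*sqrt(2)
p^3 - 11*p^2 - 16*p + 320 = (p - 8)^2*(p + 5)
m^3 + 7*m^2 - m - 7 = (m - 1)*(m + 1)*(m + 7)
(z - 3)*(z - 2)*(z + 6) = z^3 + z^2 - 24*z + 36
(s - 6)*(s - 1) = s^2 - 7*s + 6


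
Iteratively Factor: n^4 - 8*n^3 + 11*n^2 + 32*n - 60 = (n - 5)*(n^3 - 3*n^2 - 4*n + 12) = (n - 5)*(n - 2)*(n^2 - n - 6) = (n - 5)*(n - 2)*(n + 2)*(n - 3)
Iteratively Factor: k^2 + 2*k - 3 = (k + 3)*(k - 1)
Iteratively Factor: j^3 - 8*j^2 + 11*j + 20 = (j - 4)*(j^2 - 4*j - 5) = (j - 5)*(j - 4)*(j + 1)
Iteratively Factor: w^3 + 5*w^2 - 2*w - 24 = (w + 4)*(w^2 + w - 6) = (w + 3)*(w + 4)*(w - 2)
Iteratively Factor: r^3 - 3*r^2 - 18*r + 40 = (r + 4)*(r^2 - 7*r + 10) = (r - 5)*(r + 4)*(r - 2)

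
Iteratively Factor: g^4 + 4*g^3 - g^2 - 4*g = (g + 1)*(g^3 + 3*g^2 - 4*g) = g*(g + 1)*(g^2 + 3*g - 4) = g*(g + 1)*(g + 4)*(g - 1)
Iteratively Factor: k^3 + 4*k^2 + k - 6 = (k - 1)*(k^2 + 5*k + 6) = (k - 1)*(k + 3)*(k + 2)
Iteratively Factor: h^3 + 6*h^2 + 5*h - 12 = (h + 4)*(h^2 + 2*h - 3) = (h - 1)*(h + 4)*(h + 3)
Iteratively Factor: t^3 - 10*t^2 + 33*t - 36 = (t - 4)*(t^2 - 6*t + 9) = (t - 4)*(t - 3)*(t - 3)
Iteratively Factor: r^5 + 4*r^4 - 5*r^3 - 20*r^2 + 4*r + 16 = (r + 1)*(r^4 + 3*r^3 - 8*r^2 - 12*r + 16) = (r - 1)*(r + 1)*(r^3 + 4*r^2 - 4*r - 16) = (r - 1)*(r + 1)*(r + 2)*(r^2 + 2*r - 8) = (r - 2)*(r - 1)*(r + 1)*(r + 2)*(r + 4)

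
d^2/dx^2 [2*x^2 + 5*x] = 4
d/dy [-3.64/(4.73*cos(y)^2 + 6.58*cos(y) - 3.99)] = -(34.4344*cos(y) + 23.9512)*sin(y)/(4.73*cos(y)^2 + 6.58*cos(y) - 3.99)^2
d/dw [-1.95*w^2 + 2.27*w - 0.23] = 2.27 - 3.9*w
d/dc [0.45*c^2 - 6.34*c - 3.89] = 0.9*c - 6.34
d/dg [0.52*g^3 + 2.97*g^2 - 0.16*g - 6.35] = 1.56*g^2 + 5.94*g - 0.16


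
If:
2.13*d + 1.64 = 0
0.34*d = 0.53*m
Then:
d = -0.77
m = -0.49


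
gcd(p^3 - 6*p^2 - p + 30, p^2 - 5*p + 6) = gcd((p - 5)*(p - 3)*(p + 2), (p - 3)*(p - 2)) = p - 3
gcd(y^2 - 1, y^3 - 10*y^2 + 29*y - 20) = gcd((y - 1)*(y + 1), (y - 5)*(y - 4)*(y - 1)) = y - 1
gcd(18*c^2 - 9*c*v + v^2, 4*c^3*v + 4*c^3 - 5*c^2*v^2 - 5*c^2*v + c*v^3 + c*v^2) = 1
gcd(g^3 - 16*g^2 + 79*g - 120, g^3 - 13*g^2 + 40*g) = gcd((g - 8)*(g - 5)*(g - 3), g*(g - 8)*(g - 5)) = g^2 - 13*g + 40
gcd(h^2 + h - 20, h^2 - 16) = h - 4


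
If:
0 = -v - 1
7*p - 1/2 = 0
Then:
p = 1/14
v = -1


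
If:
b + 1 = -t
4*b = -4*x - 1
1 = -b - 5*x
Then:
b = -1/16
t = -15/16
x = -3/16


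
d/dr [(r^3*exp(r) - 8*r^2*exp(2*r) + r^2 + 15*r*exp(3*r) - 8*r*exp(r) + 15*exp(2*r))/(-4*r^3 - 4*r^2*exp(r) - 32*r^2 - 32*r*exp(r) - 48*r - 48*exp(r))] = ((r^3 + r^2*exp(r) + 8*r^2 + 8*r*exp(r) + 12*r + 12*exp(r))*(-r^3*exp(r) + 16*r^2*exp(2*r) - 3*r^2*exp(r) - 45*r*exp(3*r) + 16*r*exp(2*r) + 8*r*exp(r) - 2*r - 15*exp(3*r) - 30*exp(2*r) + 8*exp(r)) + (r^2*exp(r) + 3*r^2 + 10*r*exp(r) + 16*r + 20*exp(r) + 12)*(r^3*exp(r) - 8*r^2*exp(2*r) + r^2 + 15*r*exp(3*r) - 8*r*exp(r) + 15*exp(2*r)))/(4*(r^3 + r^2*exp(r) + 8*r^2 + 8*r*exp(r) + 12*r + 12*exp(r))^2)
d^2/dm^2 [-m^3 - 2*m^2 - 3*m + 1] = -6*m - 4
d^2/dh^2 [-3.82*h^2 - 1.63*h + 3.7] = -7.64000000000000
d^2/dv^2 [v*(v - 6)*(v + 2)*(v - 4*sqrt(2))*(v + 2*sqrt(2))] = 20*v^3 - 48*v^2 - 24*sqrt(2)*v^2 - 168*v + 48*sqrt(2)*v + 48*sqrt(2) + 128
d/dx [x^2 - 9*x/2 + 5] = 2*x - 9/2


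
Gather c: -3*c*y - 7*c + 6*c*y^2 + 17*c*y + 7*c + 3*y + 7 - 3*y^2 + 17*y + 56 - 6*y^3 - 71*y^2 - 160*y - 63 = c*(6*y^2 + 14*y) - 6*y^3 - 74*y^2 - 140*y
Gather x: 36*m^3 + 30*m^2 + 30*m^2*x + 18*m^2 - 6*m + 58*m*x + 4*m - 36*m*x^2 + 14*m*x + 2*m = 36*m^3 + 48*m^2 - 36*m*x^2 + x*(30*m^2 + 72*m)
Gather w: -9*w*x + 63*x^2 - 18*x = -9*w*x + 63*x^2 - 18*x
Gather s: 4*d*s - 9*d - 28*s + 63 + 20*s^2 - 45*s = -9*d + 20*s^2 + s*(4*d - 73) + 63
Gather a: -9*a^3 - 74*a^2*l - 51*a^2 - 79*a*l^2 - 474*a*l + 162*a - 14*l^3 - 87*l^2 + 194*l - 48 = -9*a^3 + a^2*(-74*l - 51) + a*(-79*l^2 - 474*l + 162) - 14*l^3 - 87*l^2 + 194*l - 48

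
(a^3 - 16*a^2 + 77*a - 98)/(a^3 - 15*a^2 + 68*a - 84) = (a - 7)/(a - 6)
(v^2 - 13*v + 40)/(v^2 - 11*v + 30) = (v - 8)/(v - 6)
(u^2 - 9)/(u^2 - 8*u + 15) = (u + 3)/(u - 5)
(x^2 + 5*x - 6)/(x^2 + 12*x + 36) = (x - 1)/(x + 6)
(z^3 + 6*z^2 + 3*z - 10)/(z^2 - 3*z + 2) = (z^2 + 7*z + 10)/(z - 2)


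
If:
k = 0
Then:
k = 0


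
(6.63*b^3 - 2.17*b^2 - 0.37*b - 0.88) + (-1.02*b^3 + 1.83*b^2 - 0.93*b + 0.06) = 5.61*b^3 - 0.34*b^2 - 1.3*b - 0.82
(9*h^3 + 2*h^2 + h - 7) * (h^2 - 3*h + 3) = 9*h^5 - 25*h^4 + 22*h^3 - 4*h^2 + 24*h - 21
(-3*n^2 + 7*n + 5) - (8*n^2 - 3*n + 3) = -11*n^2 + 10*n + 2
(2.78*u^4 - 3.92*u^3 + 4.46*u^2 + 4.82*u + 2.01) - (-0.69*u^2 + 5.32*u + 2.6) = 2.78*u^4 - 3.92*u^3 + 5.15*u^2 - 0.5*u - 0.59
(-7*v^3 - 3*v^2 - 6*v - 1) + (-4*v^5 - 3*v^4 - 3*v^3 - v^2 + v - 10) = -4*v^5 - 3*v^4 - 10*v^3 - 4*v^2 - 5*v - 11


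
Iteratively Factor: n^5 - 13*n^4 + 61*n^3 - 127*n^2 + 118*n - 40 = (n - 1)*(n^4 - 12*n^3 + 49*n^2 - 78*n + 40) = (n - 4)*(n - 1)*(n^3 - 8*n^2 + 17*n - 10) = (n - 4)*(n - 2)*(n - 1)*(n^2 - 6*n + 5) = (n - 5)*(n - 4)*(n - 2)*(n - 1)*(n - 1)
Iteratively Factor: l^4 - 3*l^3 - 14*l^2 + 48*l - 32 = (l + 4)*(l^3 - 7*l^2 + 14*l - 8) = (l - 1)*(l + 4)*(l^2 - 6*l + 8) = (l - 2)*(l - 1)*(l + 4)*(l - 4)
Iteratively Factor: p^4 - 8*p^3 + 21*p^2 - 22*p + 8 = (p - 2)*(p^3 - 6*p^2 + 9*p - 4) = (p - 2)*(p - 1)*(p^2 - 5*p + 4) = (p - 4)*(p - 2)*(p - 1)*(p - 1)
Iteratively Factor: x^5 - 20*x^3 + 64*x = (x)*(x^4 - 20*x^2 + 64) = x*(x + 4)*(x^3 - 4*x^2 - 4*x + 16) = x*(x - 2)*(x + 4)*(x^2 - 2*x - 8) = x*(x - 2)*(x + 2)*(x + 4)*(x - 4)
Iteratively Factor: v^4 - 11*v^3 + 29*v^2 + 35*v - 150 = (v - 3)*(v^3 - 8*v^2 + 5*v + 50) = (v - 5)*(v - 3)*(v^2 - 3*v - 10) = (v - 5)*(v - 3)*(v + 2)*(v - 5)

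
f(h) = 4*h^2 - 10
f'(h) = 8*h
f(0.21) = -9.82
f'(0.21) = 1.68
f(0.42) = -9.29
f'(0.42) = 3.36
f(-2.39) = 12.85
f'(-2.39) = -19.12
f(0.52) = -8.92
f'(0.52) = 4.16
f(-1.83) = 3.40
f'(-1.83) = -14.64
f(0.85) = -7.11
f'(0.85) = 6.80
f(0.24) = -9.77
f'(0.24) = 1.92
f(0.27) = -9.71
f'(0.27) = 2.16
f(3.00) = 26.00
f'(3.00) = 24.00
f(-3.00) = 26.00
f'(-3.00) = -24.00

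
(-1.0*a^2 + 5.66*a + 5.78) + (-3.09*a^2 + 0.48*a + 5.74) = -4.09*a^2 + 6.14*a + 11.52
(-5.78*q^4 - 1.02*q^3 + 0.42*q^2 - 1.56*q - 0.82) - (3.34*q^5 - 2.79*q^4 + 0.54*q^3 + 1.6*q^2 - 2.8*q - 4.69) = -3.34*q^5 - 2.99*q^4 - 1.56*q^3 - 1.18*q^2 + 1.24*q + 3.87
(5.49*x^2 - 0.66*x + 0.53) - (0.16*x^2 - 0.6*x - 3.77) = 5.33*x^2 - 0.0600000000000001*x + 4.3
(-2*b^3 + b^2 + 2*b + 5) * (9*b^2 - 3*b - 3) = -18*b^5 + 15*b^4 + 21*b^3 + 36*b^2 - 21*b - 15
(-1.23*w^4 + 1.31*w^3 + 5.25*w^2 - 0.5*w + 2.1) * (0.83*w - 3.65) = -1.0209*w^5 + 5.5768*w^4 - 0.424*w^3 - 19.5775*w^2 + 3.568*w - 7.665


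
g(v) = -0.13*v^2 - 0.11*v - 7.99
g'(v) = -0.26*v - 0.11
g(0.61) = -8.11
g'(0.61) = -0.27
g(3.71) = -10.19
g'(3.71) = -1.07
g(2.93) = -9.43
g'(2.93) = -0.87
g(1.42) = -8.41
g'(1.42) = -0.48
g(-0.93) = -8.00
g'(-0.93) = 0.13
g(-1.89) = -8.25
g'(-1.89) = 0.38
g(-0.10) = -7.98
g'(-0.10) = -0.08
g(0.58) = -8.10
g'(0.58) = -0.26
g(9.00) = -19.51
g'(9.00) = -2.45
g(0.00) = -7.99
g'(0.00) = -0.11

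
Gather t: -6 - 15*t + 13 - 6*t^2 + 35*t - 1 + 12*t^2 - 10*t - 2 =6*t^2 + 10*t + 4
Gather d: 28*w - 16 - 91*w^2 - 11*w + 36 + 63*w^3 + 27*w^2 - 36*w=63*w^3 - 64*w^2 - 19*w + 20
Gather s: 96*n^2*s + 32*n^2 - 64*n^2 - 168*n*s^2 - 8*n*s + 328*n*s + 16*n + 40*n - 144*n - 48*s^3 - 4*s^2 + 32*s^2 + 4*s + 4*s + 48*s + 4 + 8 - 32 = -32*n^2 - 88*n - 48*s^3 + s^2*(28 - 168*n) + s*(96*n^2 + 320*n + 56) - 20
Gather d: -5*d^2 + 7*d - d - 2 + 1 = -5*d^2 + 6*d - 1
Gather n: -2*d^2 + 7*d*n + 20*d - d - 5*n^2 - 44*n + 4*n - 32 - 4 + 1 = -2*d^2 + 19*d - 5*n^2 + n*(7*d - 40) - 35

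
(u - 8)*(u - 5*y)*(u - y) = u^3 - 6*u^2*y - 8*u^2 + 5*u*y^2 + 48*u*y - 40*y^2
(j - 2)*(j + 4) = j^2 + 2*j - 8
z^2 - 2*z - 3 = (z - 3)*(z + 1)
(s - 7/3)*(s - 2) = s^2 - 13*s/3 + 14/3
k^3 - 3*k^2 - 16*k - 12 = (k - 6)*(k + 1)*(k + 2)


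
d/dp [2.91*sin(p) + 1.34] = 2.91*cos(p)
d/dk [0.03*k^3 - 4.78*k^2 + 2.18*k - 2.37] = 0.09*k^2 - 9.56*k + 2.18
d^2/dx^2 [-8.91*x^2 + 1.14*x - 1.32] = -17.8200000000000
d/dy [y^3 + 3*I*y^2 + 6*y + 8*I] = 3*y^2 + 6*I*y + 6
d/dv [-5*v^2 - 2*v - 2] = -10*v - 2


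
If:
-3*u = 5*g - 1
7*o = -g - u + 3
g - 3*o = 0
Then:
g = 8/5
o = 8/15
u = -7/3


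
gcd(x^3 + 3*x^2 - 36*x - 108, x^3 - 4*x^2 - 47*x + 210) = x - 6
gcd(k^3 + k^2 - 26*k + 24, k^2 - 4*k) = k - 4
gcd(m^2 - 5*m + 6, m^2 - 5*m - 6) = 1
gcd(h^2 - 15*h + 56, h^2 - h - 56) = h - 8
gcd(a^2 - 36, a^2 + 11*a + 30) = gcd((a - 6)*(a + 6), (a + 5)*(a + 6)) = a + 6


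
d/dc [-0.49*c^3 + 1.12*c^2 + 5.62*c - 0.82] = -1.47*c^2 + 2.24*c + 5.62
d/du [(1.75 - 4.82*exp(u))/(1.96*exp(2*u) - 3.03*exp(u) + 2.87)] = (9.4472*exp(2*u) - 6.86*exp(u) - 8.5309)*exp(u)/(3.8416*exp(4*u) - 11.8776*exp(3*u) + 20.4313*exp(2*u) - 17.3922*exp(u) + 8.2369)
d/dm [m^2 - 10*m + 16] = 2*m - 10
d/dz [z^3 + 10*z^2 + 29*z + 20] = 3*z^2 + 20*z + 29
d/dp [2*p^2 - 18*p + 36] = 4*p - 18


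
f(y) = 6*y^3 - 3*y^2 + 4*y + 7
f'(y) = 18*y^2 - 6*y + 4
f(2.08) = 56.33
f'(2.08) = 69.40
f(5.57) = 973.06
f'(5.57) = 529.03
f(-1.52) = -27.08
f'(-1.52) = 54.71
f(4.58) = 538.82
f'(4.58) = 354.10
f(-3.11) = -214.94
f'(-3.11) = 196.76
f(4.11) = 389.32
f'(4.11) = 283.40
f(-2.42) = -105.28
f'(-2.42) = 123.94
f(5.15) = 767.58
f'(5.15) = 450.50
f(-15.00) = -20978.00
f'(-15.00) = 4144.00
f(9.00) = 4174.00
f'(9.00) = 1408.00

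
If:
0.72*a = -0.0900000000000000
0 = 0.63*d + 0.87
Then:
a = -0.12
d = -1.38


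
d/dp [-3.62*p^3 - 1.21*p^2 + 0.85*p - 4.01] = -10.86*p^2 - 2.42*p + 0.85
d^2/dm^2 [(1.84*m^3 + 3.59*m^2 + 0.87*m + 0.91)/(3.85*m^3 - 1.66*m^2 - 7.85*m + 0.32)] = (129.94443*m^6 + 411.02985*m^5 + 752.29077*m^4 + 37.5716500000003*m^3 - 179.121786*m^2 + 68.3259*m + 118.225846)/(57.066625*m^9 - 73.81605*m^8 - 317.242695*m^7 + 310.671404*m^6 + 634.574775*m^5 - 362.261874*m^4 - 457.534385*m^3 + 58.647648*m^2 - 2.41152*m + 0.032768)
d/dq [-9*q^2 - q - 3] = -18*q - 1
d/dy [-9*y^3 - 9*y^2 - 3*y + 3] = -27*y^2 - 18*y - 3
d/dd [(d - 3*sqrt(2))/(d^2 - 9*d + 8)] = (d^2 - 9*d - (d - 3*sqrt(2))*(2*d - 9) + 8)/(d^2 - 9*d + 8)^2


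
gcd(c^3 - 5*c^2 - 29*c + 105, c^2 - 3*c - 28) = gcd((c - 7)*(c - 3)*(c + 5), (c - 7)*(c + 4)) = c - 7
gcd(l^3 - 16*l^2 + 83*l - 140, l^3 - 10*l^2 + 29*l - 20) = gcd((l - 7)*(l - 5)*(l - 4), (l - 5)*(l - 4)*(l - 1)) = l^2 - 9*l + 20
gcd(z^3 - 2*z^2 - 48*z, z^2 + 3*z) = z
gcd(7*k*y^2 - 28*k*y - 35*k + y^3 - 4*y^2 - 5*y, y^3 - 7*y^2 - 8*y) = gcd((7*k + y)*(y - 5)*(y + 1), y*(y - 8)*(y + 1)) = y + 1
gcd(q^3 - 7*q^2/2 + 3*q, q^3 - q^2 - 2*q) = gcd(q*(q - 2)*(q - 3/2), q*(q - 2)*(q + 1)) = q^2 - 2*q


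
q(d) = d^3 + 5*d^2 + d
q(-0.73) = 1.55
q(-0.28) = 0.09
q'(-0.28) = -1.56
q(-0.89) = 2.37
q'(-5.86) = 45.42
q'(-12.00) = 313.00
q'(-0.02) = 0.80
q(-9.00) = -333.00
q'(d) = 3*d^2 + 10*d + 1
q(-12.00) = -1020.00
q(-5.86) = -35.39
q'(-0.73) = -4.70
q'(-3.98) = 8.72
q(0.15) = 0.27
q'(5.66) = 153.71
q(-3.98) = 12.18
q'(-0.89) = -5.52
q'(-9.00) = 154.00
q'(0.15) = 2.57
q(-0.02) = -0.02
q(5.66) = 347.16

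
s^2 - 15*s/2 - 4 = (s - 8)*(s + 1/2)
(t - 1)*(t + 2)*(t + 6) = t^3 + 7*t^2 + 4*t - 12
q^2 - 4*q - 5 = (q - 5)*(q + 1)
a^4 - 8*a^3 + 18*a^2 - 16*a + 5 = (a - 5)*(a - 1)^3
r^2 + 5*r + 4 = (r + 1)*(r + 4)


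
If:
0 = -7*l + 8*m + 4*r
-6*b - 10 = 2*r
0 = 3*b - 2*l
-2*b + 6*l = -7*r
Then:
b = -5/2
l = -15/4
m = -145/32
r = 5/2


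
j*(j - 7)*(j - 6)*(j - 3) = j^4 - 16*j^3 + 81*j^2 - 126*j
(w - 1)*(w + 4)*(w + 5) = w^3 + 8*w^2 + 11*w - 20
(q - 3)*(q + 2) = q^2 - q - 6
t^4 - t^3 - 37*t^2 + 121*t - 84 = (t - 4)*(t - 3)*(t - 1)*(t + 7)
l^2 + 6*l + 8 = (l + 2)*(l + 4)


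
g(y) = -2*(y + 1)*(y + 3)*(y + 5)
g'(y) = -2*(y + 1)*(y + 3) - 2*(y + 1)*(y + 5) - 2*(y + 3)*(y + 5) = -6*y^2 - 36*y - 46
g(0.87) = -84.96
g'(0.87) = -81.86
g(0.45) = -54.53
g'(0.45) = -63.42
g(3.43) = -480.26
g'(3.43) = -240.07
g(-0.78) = -4.12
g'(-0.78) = -21.57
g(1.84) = -188.04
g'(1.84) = -132.55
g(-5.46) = 10.09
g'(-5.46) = -28.31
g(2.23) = -244.27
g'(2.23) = -156.12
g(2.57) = -301.06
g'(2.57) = -178.15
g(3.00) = -384.00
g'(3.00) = -208.00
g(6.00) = -1386.00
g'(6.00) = -478.00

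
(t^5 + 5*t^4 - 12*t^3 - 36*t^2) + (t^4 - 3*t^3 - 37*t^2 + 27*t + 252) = t^5 + 6*t^4 - 15*t^3 - 73*t^2 + 27*t + 252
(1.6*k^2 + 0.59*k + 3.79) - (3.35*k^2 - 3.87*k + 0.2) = -1.75*k^2 + 4.46*k + 3.59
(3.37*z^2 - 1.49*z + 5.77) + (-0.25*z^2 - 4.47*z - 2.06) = 3.12*z^2 - 5.96*z + 3.71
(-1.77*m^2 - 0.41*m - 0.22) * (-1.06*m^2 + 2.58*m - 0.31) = 1.8762*m^4 - 4.132*m^3 - 0.2759*m^2 - 0.4405*m + 0.0682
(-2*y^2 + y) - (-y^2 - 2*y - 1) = -y^2 + 3*y + 1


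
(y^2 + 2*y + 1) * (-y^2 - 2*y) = -y^4 - 4*y^3 - 5*y^2 - 2*y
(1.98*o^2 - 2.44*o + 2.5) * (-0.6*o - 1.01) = -1.188*o^3 - 0.5358*o^2 + 0.9644*o - 2.525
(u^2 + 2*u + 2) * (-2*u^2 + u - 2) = -2*u^4 - 3*u^3 - 4*u^2 - 2*u - 4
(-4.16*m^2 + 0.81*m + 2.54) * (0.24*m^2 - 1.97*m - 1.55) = -0.9984*m^4 + 8.3896*m^3 + 5.4619*m^2 - 6.2593*m - 3.937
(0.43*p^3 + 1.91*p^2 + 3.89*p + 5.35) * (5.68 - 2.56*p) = -1.1008*p^4 - 2.4472*p^3 + 0.890399999999998*p^2 + 8.3992*p + 30.388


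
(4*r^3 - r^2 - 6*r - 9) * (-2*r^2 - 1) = -8*r^5 + 2*r^4 + 8*r^3 + 19*r^2 + 6*r + 9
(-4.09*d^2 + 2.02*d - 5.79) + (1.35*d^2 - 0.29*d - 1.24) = -2.74*d^2 + 1.73*d - 7.03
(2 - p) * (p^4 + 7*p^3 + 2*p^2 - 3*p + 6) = -p^5 - 5*p^4 + 12*p^3 + 7*p^2 - 12*p + 12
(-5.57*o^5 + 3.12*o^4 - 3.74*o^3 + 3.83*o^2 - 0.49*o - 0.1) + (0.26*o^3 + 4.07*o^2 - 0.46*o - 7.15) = -5.57*o^5 + 3.12*o^4 - 3.48*o^3 + 7.9*o^2 - 0.95*o - 7.25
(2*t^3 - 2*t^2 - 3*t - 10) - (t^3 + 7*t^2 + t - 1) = t^3 - 9*t^2 - 4*t - 9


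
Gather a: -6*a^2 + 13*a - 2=-6*a^2 + 13*a - 2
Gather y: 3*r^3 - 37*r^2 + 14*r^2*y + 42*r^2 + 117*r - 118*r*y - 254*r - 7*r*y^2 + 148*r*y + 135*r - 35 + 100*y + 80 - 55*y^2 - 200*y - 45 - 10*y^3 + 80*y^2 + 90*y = 3*r^3 + 5*r^2 - 2*r - 10*y^3 + y^2*(25 - 7*r) + y*(14*r^2 + 30*r - 10)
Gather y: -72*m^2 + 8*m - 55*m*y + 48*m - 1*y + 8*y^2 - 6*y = -72*m^2 + 56*m + 8*y^2 + y*(-55*m - 7)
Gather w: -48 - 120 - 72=-240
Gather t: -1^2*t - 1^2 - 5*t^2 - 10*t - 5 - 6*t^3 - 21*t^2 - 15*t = -6*t^3 - 26*t^2 - 26*t - 6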